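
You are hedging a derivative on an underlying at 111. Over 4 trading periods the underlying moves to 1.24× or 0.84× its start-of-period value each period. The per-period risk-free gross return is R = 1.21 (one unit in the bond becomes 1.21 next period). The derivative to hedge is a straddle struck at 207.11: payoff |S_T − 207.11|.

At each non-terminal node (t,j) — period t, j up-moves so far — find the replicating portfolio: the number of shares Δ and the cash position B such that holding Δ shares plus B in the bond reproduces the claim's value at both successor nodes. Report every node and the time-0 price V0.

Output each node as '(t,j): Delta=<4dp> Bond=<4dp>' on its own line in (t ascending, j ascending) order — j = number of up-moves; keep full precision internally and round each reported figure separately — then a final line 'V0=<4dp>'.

(0,0): Delta=0.1132 Bond=10.8361
(1,0): Delta=-1.0000 Bond=116.9082
(1,1): Delta=0.1744 Bond=4.6958
(2,0): Delta=-1.0000 Bond=141.4589
(2,1): Delta=-1.0000 Bond=141.4589
(2,2): Delta=0.2389 Bond=-5.3271
(3,0): Delta=-1.0000 Bond=171.1653
(3,1): Delta=-1.0000 Bond=171.1653
(3,2): Delta=-1.0000 Bond=171.1653
(3,3): Delta=0.3069 Bond=-20.8467
V0=23.4034

Since d<R<u, set p* = (R−d)/(u−d) = 0.9250; price each node as the discounted p*-expectation of its children.
Terminal values V(4,·): V(4,0)=151.8463, V(4,1)=125.5302, V(4,2)=86.6827, V(4,3)=29.3364, V(4,4)=55.3177
(3,0): S=65.7901. Δ = (V_up−V_dn)/(S_up−S_dn) = (125.5302−151.8463)/(81.5798−55.2637) = -1.0000. V = [p*·125.5302 + (1−p*)·151.8463]/1.21 = 105.3751. B = V − Δ·S = 171.1653.
(3,1): S=97.1188. Δ = (V_up−V_dn)/(S_up−S_dn) = (86.6827−125.5302)/(120.4273−81.5798) = -1.0000. V = [p*·86.6827 + (1−p*)·125.5302]/1.21 = 74.0465. B = V − Δ·S = 171.1653.
(3,2): S=143.3658. Δ = (V_up−V_dn)/(S_up−S_dn) = (29.3364−86.6827)/(177.7736−120.4273) = -1.0000. V = [p*·29.3364 + (1−p*)·86.6827]/1.21 = 27.7995. B = V − Δ·S = 171.1653.
(3,3): S=211.6353. Δ = (V_up−V_dn)/(S_up−S_dn) = (55.3177−29.3364)/(262.4277−177.7736) = 0.3069. V = [p*·55.3177 + (1−p*)·29.3364]/1.21 = 44.1067. B = V − Δ·S = -20.8467.
(2,0): S=78.3216. Δ = (V_up−V_dn)/(S_up−S_dn) = (74.0465−105.3751)/(97.1188−65.7901) = -1.0000. V = [p*·74.0465 + (1−p*)·105.3751]/1.21 = 63.1373. B = V − Δ·S = 141.4589.
(2,1): S=115.6176. Δ = (V_up−V_dn)/(S_up−S_dn) = (27.7995−74.0465)/(143.3658−97.1188) = -1.0000. V = [p*·27.7995 + (1−p*)·74.0465]/1.21 = 25.8413. B = V − Δ·S = 141.4589.
(2,2): S=170.6736. Δ = (V_up−V_dn)/(S_up−S_dn) = (44.1067−27.7995)/(211.6353−143.3658) = 0.2389. V = [p*·44.1067 + (1−p*)·27.7995]/1.21 = 35.4411. B = V − Δ·S = -5.3271.
(1,0): S=93.2400. Δ = (V_up−V_dn)/(S_up−S_dn) = (25.8413−63.1373)/(115.6176−78.3216) = -1.0000. V = [p*·25.8413 + (1−p*)·63.1373]/1.21 = 23.6682. B = V − Δ·S = 116.9082.
(1,1): S=137.6400. Δ = (V_up−V_dn)/(S_up−S_dn) = (35.4411−25.8413)/(170.6736−115.6176) = 0.1744. V = [p*·35.4411 + (1−p*)·25.8413]/1.21 = 28.6951. B = V − Δ·S = 4.6958.
(0,0): S=111.0000. Δ = (V_up−V_dn)/(S_up−S_dn) = (28.6951−23.6682)/(137.6400−93.2400) = 0.1132. V = [p*·28.6951 + (1−p*)·23.6682]/1.21 = 23.4034. B = V − Δ·S = 10.8361.
Self-financing check: at every node Δ·S+B equals the discounted successor values.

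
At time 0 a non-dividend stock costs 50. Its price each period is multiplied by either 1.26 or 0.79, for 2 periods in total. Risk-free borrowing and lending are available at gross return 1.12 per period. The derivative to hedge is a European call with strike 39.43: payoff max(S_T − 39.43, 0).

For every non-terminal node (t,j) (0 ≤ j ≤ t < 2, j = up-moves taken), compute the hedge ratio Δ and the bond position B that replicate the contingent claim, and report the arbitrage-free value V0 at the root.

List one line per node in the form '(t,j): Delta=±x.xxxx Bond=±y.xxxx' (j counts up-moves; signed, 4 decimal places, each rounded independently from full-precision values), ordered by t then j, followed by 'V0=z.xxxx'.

No-arbitrage ⇒ martingale measure with p* = (R−d)/(u−d) = 0.7021.
At expiry t=2: V(2,0)=0.0000, V(2,1)=10.3400, V(2,2)=39.9500
(1,0): S=39.5000. Δ = (V_up−V_dn)/(S_up−S_dn) = (10.3400−0.0000)/(49.7700−31.2050) = 0.5570. V = [p*·10.3400 + (1−p*)·0.0000]/1.12 = 6.4821. B = V − Δ·S = -15.5179.
(1,1): S=63.0000. Δ = (V_up−V_dn)/(S_up−S_dn) = (39.9500−10.3400)/(79.3800−49.7700) = 1.0000. V = [p*·39.9500 + (1−p*)·10.3400]/1.12 = 27.7946. B = V − Δ·S = -35.2054.
(0,0): S=50.0000. Δ = (V_up−V_dn)/(S_up−S_dn) = (27.7946−6.4821)/(63.0000−39.5000) = 0.9069. V = [p*·27.7946 + (1−p*)·6.4821]/1.12 = 19.1484. B = V − Δ·S = -26.1973.
The time-0 hedge costs 19.1484, which is the no-arbitrage price.

(0,0): Delta=0.9069 Bond=-26.1973
(1,0): Delta=0.5570 Bond=-15.5179
(1,1): Delta=1.0000 Bond=-35.2054
V0=19.1484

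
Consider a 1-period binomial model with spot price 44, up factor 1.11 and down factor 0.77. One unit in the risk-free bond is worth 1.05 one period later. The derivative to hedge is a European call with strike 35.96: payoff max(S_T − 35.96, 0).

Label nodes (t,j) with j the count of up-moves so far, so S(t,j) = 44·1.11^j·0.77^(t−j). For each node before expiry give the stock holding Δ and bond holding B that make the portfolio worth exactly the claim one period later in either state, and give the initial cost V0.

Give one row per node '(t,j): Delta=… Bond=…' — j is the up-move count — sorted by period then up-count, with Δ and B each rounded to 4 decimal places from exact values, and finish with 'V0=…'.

Since d<R<u, set p* = (R−d)/(u−d) = 0.8235; price each node as the discounted p*-expectation of its children.
Terminal payoffs: V(1,0)=0.0000, V(1,1)=12.8800
Node (0,0) S=44.0000: V=(p*·12.8800+(1−p*)·0.0000)/1.05=10.1020; Δ=(12.8800−0.0000)/(48.8400−33.8800)=0.8610; B=V−Δ·S=-27.7804
Self-financing check: at every node Δ·S+B equals the discounted successor values.

(0,0): Delta=0.8610 Bond=-27.7804
V0=10.1020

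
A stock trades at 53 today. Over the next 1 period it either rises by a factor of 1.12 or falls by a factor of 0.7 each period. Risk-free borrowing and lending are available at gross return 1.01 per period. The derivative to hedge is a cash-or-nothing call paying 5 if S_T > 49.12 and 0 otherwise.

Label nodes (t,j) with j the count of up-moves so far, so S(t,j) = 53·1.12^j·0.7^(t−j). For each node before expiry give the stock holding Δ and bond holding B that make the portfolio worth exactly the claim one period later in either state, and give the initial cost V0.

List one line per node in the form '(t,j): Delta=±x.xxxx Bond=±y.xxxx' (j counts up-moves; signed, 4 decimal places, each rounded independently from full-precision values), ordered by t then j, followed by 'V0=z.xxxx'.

Risk-neutral probability p* = (R−d)/(u−d) = (1.01−0.7)/(1.12−0.7) = 0.7381.
Terminal payoffs: V(1,0)=0.0000, V(1,1)=5.0000
  t=0,j=0: stock 53.0000 → up 59.3600 (V=5.0000), down 37.1000 (V=0.0000). Price 3.6539; hedge Δ=0.2246, bond B=-8.2508.
Each (Δ,B) replicates both successor values, so the strategy is self-financing and V0 is arbitrage-free.

(0,0): Delta=0.2246 Bond=-8.2508
V0=3.6539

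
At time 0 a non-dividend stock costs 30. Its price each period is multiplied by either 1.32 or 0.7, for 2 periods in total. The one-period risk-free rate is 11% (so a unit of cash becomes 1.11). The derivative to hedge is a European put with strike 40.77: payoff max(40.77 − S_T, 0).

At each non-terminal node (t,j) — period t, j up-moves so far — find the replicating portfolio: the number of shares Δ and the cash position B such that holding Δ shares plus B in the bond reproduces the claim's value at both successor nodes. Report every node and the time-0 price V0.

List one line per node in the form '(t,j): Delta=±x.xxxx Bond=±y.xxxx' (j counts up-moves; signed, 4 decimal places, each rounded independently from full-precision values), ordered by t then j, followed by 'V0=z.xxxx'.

Risk-neutral probability p* = (R−d)/(u−d) = (1.11−0.7)/(1.32−0.7) = 0.6613.
At expiry t=2: V(2,0)=26.0700, V(2,1)=13.0500, V(2,2)=0.0000
  t=1,j=0: stock 21.0000 → up 27.7200 (V=13.0500), down 14.7000 (V=26.0700). Price 15.7297; hedge Δ=-1.0000, bond B=36.7297.
  t=1,j=1: stock 39.6000 → up 52.2720 (V=0.0000), down 27.7200 (V=13.0500). Price 3.9821; hedge Δ=-0.5315, bond B=25.0305.
  t=0,j=0: stock 30.0000 → up 39.6000 (V=3.9821), down 21.0000 (V=15.7297). Price 7.1722; hedge Δ=-0.6316, bond B=26.1200.
Root portfolio cost Δ·30+B reproduces V0=7.1722.

(0,0): Delta=-0.6316 Bond=26.1200
(1,0): Delta=-1.0000 Bond=36.7297
(1,1): Delta=-0.5315 Bond=25.0305
V0=7.1722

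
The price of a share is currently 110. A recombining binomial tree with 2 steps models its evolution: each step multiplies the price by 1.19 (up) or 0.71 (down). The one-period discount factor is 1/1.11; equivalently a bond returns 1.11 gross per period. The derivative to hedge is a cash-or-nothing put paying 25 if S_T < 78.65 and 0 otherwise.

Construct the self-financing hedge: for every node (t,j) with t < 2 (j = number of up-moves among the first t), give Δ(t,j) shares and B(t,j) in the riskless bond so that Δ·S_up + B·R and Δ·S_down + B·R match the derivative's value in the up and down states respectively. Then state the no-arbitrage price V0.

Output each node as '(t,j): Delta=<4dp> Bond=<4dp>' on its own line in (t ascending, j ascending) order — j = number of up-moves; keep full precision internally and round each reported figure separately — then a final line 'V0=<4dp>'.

Since d<R<u, set p* = (R−d)/(u−d) = 0.8333; price each node as the discounted p*-expectation of its children.
Terminal payoffs: V(2,0)=25.0000, V(2,1)=0.0000, V(2,2)=0.0000
  t=1,j=0: stock 78.1000 → up 92.9390 (V=0.0000), down 55.4510 (V=25.0000). Price 3.7538; hedge Δ=-0.6669, bond B=55.8371.
  t=1,j=1: stock 130.9000 → up 155.7710 (V=0.0000), down 92.9390 (V=0.0000). Price 0.0000; hedge Δ=0.0000, bond B=0.0000.
  t=0,j=0: stock 110.0000 → up 130.9000 (V=0.0000), down 78.1000 (V=3.7538). Price 0.5636; hedge Δ=-0.0711, bond B=8.3839.
The time-0 hedge costs 0.5636, which is the no-arbitrage price.

(0,0): Delta=-0.0711 Bond=8.3839
(1,0): Delta=-0.6669 Bond=55.8371
(1,1): Delta=0.0000 Bond=0.0000
V0=0.5636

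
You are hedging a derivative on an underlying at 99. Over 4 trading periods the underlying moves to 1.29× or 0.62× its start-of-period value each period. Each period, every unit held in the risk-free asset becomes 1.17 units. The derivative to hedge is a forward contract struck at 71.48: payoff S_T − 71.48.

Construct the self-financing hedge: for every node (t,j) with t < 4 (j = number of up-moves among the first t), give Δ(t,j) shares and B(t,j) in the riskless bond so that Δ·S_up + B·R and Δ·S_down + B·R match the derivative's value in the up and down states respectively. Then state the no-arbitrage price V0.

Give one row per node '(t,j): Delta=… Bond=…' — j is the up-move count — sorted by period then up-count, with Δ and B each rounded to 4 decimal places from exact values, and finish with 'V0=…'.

(0,0): Delta=1.0000 Bond=-38.1453
(1,0): Delta=1.0000 Bond=-44.6300
(1,1): Delta=1.0000 Bond=-44.6300
(2,0): Delta=1.0000 Bond=-52.2171
(2,1): Delta=1.0000 Bond=-52.2171
(2,2): Delta=1.0000 Bond=-52.2171
(3,0): Delta=1.0000 Bond=-61.0940
(3,1): Delta=1.0000 Bond=-61.0940
(3,2): Delta=1.0000 Bond=-61.0940
(3,3): Delta=1.0000 Bond=-61.0940
V0=60.8547

Under the risk-neutral measure, an up-move has probability p* = (R−d)/(u−d) = 0.8209 and values discount at R = 1.17.
Payoff layer (t=4): V(4,0)=-56.8514, V(4,1)=-41.0431, V(4,2)=-8.1517, V(4,3)=60.2838, V(4,4)=202.6737
Node (3,0) S=23.5945: V=(p*·-41.0431+(1−p*)·-56.8514)/1.17=-37.4995; Δ=(-41.0431−-56.8514)/(30.4369−14.6286)=1.0000; B=V−Δ·S=-61.0940
Node (3,1) S=49.0917: V=(p*·-8.1517+(1−p*)·-41.0431)/1.17=-12.0023; Δ=(-8.1517−-41.0431)/(63.3283−30.4369)=1.0000; B=V−Δ·S=-61.0940
Node (3,2) S=102.1425: V=(p*·60.2838+(1−p*)·-8.1517)/1.17=41.0484; Δ=(60.2838−-8.1517)/(131.7638−63.3283)=1.0000; B=V−Δ·S=-61.0940
Node (3,3) S=212.5222: V=(p*·202.6737+(1−p*)·60.2838)/1.17=151.4282; Δ=(202.6737−60.2838)/(274.1537−131.7638)=1.0000; B=V−Δ·S=-61.0940
Node (2,0) S=38.0556: V=(p*·-12.0023+(1−p*)·-37.4995)/1.17=-14.1615; Δ=(-12.0023−-37.4995)/(49.0917−23.5945)=1.0000; B=V−Δ·S=-52.2171
Node (2,1) S=79.1802: V=(p*·41.0484+(1−p*)·-12.0023)/1.17=26.9631; Δ=(41.0484−-12.0023)/(102.1425−49.0917)=1.0000; B=V−Δ·S=-52.2171
Node (2,2) S=164.7459: V=(p*·151.4282+(1−p*)·41.0484)/1.17=112.5288; Δ=(151.4282−41.0484)/(212.5222−102.1425)=1.0000; B=V−Δ·S=-52.2171
Node (1,0) S=61.3800: V=(p*·26.9631+(1−p*)·-14.1615)/1.17=16.7500; Δ=(26.9631−-14.1615)/(79.1802−38.0556)=1.0000; B=V−Δ·S=-44.6300
Node (1,1) S=127.7100: V=(p*·112.5288+(1−p*)·26.9631)/1.17=83.0800; Δ=(112.5288−26.9631)/(164.7459−79.1802)=1.0000; B=V−Δ·S=-44.6300
Node (0,0) S=99.0000: V=(p*·83.0800+(1−p*)·16.7500)/1.17=60.8547; Δ=(83.0800−16.7500)/(127.7100−61.3800)=1.0000; B=V−Δ·S=-38.1453
Self-financing check: at every node Δ·S+B equals the discounted successor values.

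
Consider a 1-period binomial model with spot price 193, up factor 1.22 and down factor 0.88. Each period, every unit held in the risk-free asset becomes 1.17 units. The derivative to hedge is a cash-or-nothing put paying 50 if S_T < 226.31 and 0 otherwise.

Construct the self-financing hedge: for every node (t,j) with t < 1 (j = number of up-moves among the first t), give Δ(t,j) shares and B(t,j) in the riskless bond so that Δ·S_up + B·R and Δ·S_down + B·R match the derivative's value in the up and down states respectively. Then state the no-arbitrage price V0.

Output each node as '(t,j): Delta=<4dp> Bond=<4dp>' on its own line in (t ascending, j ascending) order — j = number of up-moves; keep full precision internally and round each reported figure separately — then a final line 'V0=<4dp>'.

(0,0): Delta=-0.7620 Bond=153.3434
V0=6.2846

Under the risk-neutral measure, an up-move has probability p* = (R−d)/(u−d) = 0.8529 and values discount at R = 1.17.
Payoff layer (t=1): V(1,0)=50.0000, V(1,1)=0.0000
Node (0,0) S=193.0000: V=(p*·0.0000+(1−p*)·50.0000)/1.17=6.2846; Δ=(0.0000−50.0000)/(235.4600−169.8400)=-0.7620; B=V−Δ·S=153.3434
Self-financing check: at every node Δ·S+B equals the discounted successor values.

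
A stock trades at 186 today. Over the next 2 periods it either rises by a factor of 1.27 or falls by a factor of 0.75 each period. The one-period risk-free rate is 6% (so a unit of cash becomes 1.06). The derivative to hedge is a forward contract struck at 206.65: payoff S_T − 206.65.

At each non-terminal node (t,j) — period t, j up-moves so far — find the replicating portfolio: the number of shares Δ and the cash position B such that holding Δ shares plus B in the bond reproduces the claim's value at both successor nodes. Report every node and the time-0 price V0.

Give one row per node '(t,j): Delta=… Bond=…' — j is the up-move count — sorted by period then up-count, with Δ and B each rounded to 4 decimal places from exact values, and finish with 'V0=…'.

The replicating-portfolio and risk-neutral prices coincide; use p* = (1.06−0.75)/(1.27−0.75) = 0.5962 for the latter.
At expiry t=2: V(2,0)=-102.0250, V(2,1)=-29.4850, V(2,2)=93.3494
  t=1,j=0: stock 139.5000 → up 177.1650 (V=-29.4850), down 104.6250 (V=-102.0250). Price -55.4528; hedge Δ=1.0000, bond B=-194.9528.
  t=1,j=1: stock 236.2200 → up 299.9994 (V=93.3494), down 177.1650 (V=-29.4850). Price 41.2672; hedge Δ=1.0000, bond B=-194.9528.
  t=0,j=0: stock 186.0000 → up 236.2200 (V=41.2672), down 139.5000 (V=-55.4528). Price 2.0822; hedge Δ=1.0000, bond B=-183.9178.
Check: Δ(0,0)·S0 + B(0,0) = 2.0822 = V0.

(0,0): Delta=1.0000 Bond=-183.9178
(1,0): Delta=1.0000 Bond=-194.9528
(1,1): Delta=1.0000 Bond=-194.9528
V0=2.0822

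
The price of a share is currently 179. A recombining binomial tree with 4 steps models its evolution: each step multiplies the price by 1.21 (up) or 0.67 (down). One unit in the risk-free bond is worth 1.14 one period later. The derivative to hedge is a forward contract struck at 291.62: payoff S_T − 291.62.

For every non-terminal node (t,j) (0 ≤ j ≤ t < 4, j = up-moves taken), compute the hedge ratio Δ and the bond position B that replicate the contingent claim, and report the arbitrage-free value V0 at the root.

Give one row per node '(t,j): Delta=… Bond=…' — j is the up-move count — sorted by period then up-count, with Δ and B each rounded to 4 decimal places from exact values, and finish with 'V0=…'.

The replicating-portfolio and risk-neutral prices coincide; use p* = (1.14−0.67)/(1.21−0.67) = 0.8704 for the latter.
At expiry t=4: V(4,0)=-255.5495, V(4,1)=-226.4777, V(4,2)=-173.9750, V(4,3)=-79.1567, V(4,4)=92.0824
Node (3,0) S=53.8366: V=(p*·-226.4777+(1−p*)·-255.5495)/1.14=-201.9704; Δ=(-226.4777−-255.5495)/(65.1423−36.0705)=1.0000; B=V−Δ·S=-255.8070
Node (3,1) S=97.2273: V=(p*·-173.9750+(1−p*)·-226.4777)/1.14=-158.5798; Δ=(-173.9750−-226.4777)/(117.6450−65.1423)=1.0000; B=V−Δ·S=-255.8070
Node (3,2) S=175.5895: V=(p*·-79.1567+(1−p*)·-173.9750)/1.14=-80.2175; Δ=(-79.1567−-173.9750)/(212.4633−117.6450)=1.0000; B=V−Δ·S=-255.8070
Node (3,3) S=317.1094: V=(p*·92.0824+(1−p*)·-79.1567)/1.14=61.3024; Δ=(92.0824−-79.1567)/(383.7024−212.4633)=1.0000; B=V−Δ·S=-255.8070
Node (2,0) S=80.3531: V=(p*·-158.5798+(1−p*)·-201.9704)/1.14=-144.0390; Δ=(-158.5798−-201.9704)/(97.2273−53.8366)=1.0000; B=V−Δ·S=-224.3921
Node (2,1) S=145.1153: V=(p*·-80.2175+(1−p*)·-158.5798)/1.14=-79.2768; Δ=(-80.2175−-158.5798)/(175.5895−97.2273)=1.0000; B=V−Δ·S=-224.3921
Node (2,2) S=262.0739: V=(p*·61.3024+(1−p*)·-80.2175)/1.14=37.6818; Δ=(61.3024−-80.2175)/(317.1094−175.5895)=1.0000; B=V−Δ·S=-224.3921
Node (1,0) S=119.9300: V=(p*·-79.2768+(1−p*)·-144.0390)/1.14=-76.9052; Δ=(-79.2768−-144.0390)/(145.1153−80.3531)=1.0000; B=V−Δ·S=-196.8352
Node (1,1) S=216.5900: V=(p*·37.6818+(1−p*)·-79.2768)/1.14=19.7548; Δ=(37.6818−-79.2768)/(262.0739−145.1153)=1.0000; B=V−Δ·S=-196.8352
Node (0,0) S=179.0000: V=(p*·19.7548+(1−p*)·-76.9052)/1.14=6.3375; Δ=(19.7548−-76.9052)/(216.5900−119.9300)=1.0000; B=V−Δ·S=-172.6625
Self-financing check: at every node Δ·S+B equals the discounted successor values.

(0,0): Delta=1.0000 Bond=-172.6625
(1,0): Delta=1.0000 Bond=-196.8352
(1,1): Delta=1.0000 Bond=-196.8352
(2,0): Delta=1.0000 Bond=-224.3921
(2,1): Delta=1.0000 Bond=-224.3921
(2,2): Delta=1.0000 Bond=-224.3921
(3,0): Delta=1.0000 Bond=-255.8070
(3,1): Delta=1.0000 Bond=-255.8070
(3,2): Delta=1.0000 Bond=-255.8070
(3,3): Delta=1.0000 Bond=-255.8070
V0=6.3375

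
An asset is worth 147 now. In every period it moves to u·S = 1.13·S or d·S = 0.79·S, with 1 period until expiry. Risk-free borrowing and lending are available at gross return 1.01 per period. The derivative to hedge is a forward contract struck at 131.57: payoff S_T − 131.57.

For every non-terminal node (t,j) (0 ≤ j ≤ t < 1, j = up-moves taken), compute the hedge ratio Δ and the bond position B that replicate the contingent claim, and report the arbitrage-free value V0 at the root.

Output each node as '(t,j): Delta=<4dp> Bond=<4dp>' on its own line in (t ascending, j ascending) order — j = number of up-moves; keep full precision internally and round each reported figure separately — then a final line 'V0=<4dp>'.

Since d<R<u, set p* = (R−d)/(u−d) = 0.6471; price each node as the discounted p*-expectation of its children.
Terminal values V(1,·): V(1,0)=-15.4400, V(1,1)=34.5400
Node (0,0) S=147.0000: V=(p*·34.5400+(1−p*)·-15.4400)/1.01=16.7327; Δ=(34.5400−-15.4400)/(166.1100−116.1300)=1.0000; B=V−Δ·S=-130.2673
The time-0 hedge costs 16.7327, which is the no-arbitrage price.

(0,0): Delta=1.0000 Bond=-130.2673
V0=16.7327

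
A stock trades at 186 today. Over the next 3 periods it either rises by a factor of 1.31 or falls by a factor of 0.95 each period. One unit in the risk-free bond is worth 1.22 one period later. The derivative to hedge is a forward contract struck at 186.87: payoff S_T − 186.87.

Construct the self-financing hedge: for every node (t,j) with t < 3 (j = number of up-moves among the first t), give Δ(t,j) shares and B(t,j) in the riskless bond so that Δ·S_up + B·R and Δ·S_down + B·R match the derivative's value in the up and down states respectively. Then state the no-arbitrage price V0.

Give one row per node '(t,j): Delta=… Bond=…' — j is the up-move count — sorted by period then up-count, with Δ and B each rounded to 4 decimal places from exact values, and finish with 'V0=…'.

(0,0): Delta=1.0000 Bond=-102.9106
(1,0): Delta=1.0000 Bond=-125.5509
(1,1): Delta=1.0000 Bond=-125.5509
(2,0): Delta=1.0000 Bond=-153.1721
(2,1): Delta=1.0000 Bond=-153.1721
(2,2): Delta=1.0000 Bond=-153.1721
V0=83.0894

Since d<R<u, set p* = (R−d)/(u−d) = 0.7500; price each node as the discounted p*-expectation of its children.
Payoff layer (t=3): V(3,0)=-27.3983, V(3,1)=33.0331, V(3,2)=116.3649, V(3,3)=231.2749
Node (2,0) S=167.8650: V=(p*·33.0331+(1−p*)·-27.3983)/1.22=14.6929; Δ=(33.0331−-27.3983)/(219.9031−159.4717)=1.0000; B=V−Δ·S=-153.1721
Node (2,1) S=231.4770: V=(p*·116.3649+(1−p*)·33.0331)/1.22=78.3049; Δ=(116.3649−33.0331)/(303.2349−219.9031)=1.0000; B=V−Δ·S=-153.1721
Node (2,2) S=319.1946: V=(p*·231.2749+(1−p*)·116.3649)/1.22=166.0225; Δ=(231.2749−116.3649)/(418.1449−303.2349)=1.0000; B=V−Δ·S=-153.1721
Node (1,0) S=176.7000: V=(p*·78.3049+(1−p*)·14.6929)/1.22=51.1491; Δ=(78.3049−14.6929)/(231.4770−167.8650)=1.0000; B=V−Δ·S=-125.5509
Node (1,1) S=243.6600: V=(p*·166.0225+(1−p*)·78.3049)/1.22=118.1091; Δ=(166.0225−78.3049)/(319.1946−231.4770)=1.0000; B=V−Δ·S=-125.5509
Node (0,0) S=186.0000: V=(p*·118.1091+(1−p*)·51.1491)/1.22=83.0894; Δ=(118.1091−51.1491)/(243.6600−176.7000)=1.0000; B=V−Δ·S=-102.9106
Root portfolio cost Δ·186+B reproduces V0=83.0894.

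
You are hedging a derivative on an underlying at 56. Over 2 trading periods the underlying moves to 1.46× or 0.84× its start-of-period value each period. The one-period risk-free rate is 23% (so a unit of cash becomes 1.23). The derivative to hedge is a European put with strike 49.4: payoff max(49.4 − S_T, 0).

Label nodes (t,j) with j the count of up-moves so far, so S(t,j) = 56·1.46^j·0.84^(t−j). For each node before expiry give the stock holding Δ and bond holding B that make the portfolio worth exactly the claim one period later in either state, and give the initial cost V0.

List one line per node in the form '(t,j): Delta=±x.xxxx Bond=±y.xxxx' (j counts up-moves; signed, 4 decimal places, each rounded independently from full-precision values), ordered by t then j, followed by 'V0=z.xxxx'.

Under the risk-neutral measure, an up-move has probability p* = (R−d)/(u−d) = 0.6290 and values discount at R = 1.23.
At expiry t=2: V(2,0)=9.8864, V(2,1)=0.0000, V(2,2)=0.0000
(1,0): S=47.0400. Δ = (V_up−V_dn)/(S_up−S_dn) = (0.0000−9.8864)/(68.6784−39.5136) = -0.3390. V = [p*·0.0000 + (1−p*)·9.8864]/1.23 = 2.9817. B = V − Δ·S = 18.9275.
(1,1): S=81.7600. Δ = (V_up−V_dn)/(S_up−S_dn) = (0.0000−0.0000)/(119.3696−68.6784) = 0.0000. V = [p*·0.0000 + (1−p*)·0.0000]/1.23 = 0.0000. B = V − Δ·S = 0.0000.
(0,0): S=56.0000. Δ = (V_up−V_dn)/(S_up−S_dn) = (0.0000−2.9817)/(81.7600−47.0400) = -0.0859. V = [p*·0.0000 + (1−p*)·2.9817]/1.23 = 0.8993. B = V − Δ·S = 5.7085.
Each (Δ,B) replicates both successor values, so the strategy is self-financing and V0 is arbitrage-free.

(0,0): Delta=-0.0859 Bond=5.7085
(1,0): Delta=-0.3390 Bond=18.9275
(1,1): Delta=0.0000 Bond=0.0000
V0=0.8993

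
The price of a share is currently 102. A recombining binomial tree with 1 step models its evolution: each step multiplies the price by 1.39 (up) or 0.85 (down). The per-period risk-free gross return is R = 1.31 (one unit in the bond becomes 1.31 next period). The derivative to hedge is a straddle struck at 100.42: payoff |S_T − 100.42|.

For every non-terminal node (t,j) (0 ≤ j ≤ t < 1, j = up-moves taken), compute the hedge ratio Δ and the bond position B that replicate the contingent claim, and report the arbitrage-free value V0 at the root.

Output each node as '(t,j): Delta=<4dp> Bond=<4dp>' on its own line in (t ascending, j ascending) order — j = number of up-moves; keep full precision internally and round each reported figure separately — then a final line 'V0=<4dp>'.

(0,0): Delta=0.5018 Bond=-22.7385
V0=28.4467

Under the risk-neutral measure, an up-move has probability p* = (R−d)/(u−d) = 0.8519 and values discount at R = 1.31.
Terminal payoffs: V(1,0)=13.7200, V(1,1)=41.3600
  t=0,j=0: stock 102.0000 → up 141.7800 (V=41.3600), down 86.7000 (V=13.7200). Price 28.4467; hedge Δ=0.5018, bond B=-22.7385.
Each (Δ,B) replicates both successor values, so the strategy is self-financing and V0 is arbitrage-free.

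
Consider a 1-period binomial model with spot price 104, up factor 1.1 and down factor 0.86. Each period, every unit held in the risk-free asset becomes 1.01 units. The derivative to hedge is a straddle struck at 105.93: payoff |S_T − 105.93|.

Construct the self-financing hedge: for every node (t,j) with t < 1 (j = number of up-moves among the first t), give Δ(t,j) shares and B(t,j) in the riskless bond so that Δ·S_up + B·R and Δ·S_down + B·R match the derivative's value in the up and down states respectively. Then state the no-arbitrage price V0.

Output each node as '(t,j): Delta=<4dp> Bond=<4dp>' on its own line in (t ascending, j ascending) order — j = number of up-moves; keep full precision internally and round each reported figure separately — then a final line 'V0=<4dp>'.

Under the risk-neutral measure, an up-move has probability p* = (R−d)/(u−d) = 0.6250 and values discount at R = 1.01.
Payoff layer (t=1): V(1,0)=16.4900, V(1,1)=8.4700
  t=0,j=0: stock 104.0000 → up 114.4000 (V=8.4700), down 89.4400 (V=16.4900). Price 11.3639; hedge Δ=-0.3213, bond B=44.7805.
Root portfolio cost Δ·104+B reproduces V0=11.3639.

(0,0): Delta=-0.3213 Bond=44.7805
V0=11.3639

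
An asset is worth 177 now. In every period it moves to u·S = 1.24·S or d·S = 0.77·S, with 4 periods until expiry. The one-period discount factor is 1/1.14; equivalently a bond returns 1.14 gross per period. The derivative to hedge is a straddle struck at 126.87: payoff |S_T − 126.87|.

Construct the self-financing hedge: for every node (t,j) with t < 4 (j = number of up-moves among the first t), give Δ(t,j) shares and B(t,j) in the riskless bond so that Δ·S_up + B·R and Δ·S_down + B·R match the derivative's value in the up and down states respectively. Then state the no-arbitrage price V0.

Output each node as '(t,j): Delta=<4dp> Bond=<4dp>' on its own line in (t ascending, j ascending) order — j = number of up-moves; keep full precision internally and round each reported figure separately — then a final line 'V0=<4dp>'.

(0,0): Delta=0.9478 Bond=-64.7620
(1,0): Delta=0.7441 Bond=-46.0605
(1,1): Delta=0.9820 Bond=-81.3336
(2,0): Delta=-0.0342 Bond=29.1649
(2,1): Delta=0.8747 Bond=-74.5829
(2,2): Delta=1.0000 Bond=-97.6223
(3,0): Delta=-1.0000 Bond=111.2895
(3,1): Delta=0.1279 Bond=12.1557
(3,2): Delta=1.0000 Bond=-111.2895
(3,3): Delta=1.0000 Bond=-111.2895
V0=102.9975

No-arbitrage ⇒ martingale measure with p* = (R−d)/(u−d) = 0.7872.
At expiry t=4: V(4,0)=64.6491, V(4,1)=26.6701, V(4,2)=34.4908, V(4,3)=132.9838, V(4,4)=291.5958
(3,0): S=80.8063. Δ = (V_up−V_dn)/(S_up−S_dn) = (26.6701−64.6491)/(100.1999−62.2209) = -1.0000. V = [p*·26.6701 + (1−p*)·64.6491]/1.14 = 30.4831. B = V − Δ·S = 111.2895.
(3,1): S=130.1297. Δ = (V_up−V_dn)/(S_up−S_dn) = (34.4908−26.6701)/(161.3608−100.1999) = 0.1279. V = [p*·34.4908 + (1−p*)·26.6701]/1.14 = 28.7955. B = V − Δ·S = 12.1557.
(3,2): S=209.5595. Δ = (V_up−V_dn)/(S_up−S_dn) = (132.9838−34.4908)/(259.8538−161.3608) = 1.0000. V = [p*·132.9838 + (1−p*)·34.4908]/1.14 = 98.2700. B = V − Δ·S = -111.2895.
(3,3): S=337.4724. Δ = (V_up−V_dn)/(S_up−S_dn) = (291.5958−132.9838)/(418.4658−259.8538) = 1.0000. V = [p*·291.5958 + (1−p*)·132.9838]/1.14 = 226.1830. B = V − Δ·S = -111.2895.
(2,0): S=104.9433. Δ = (V_up−V_dn)/(S_up−S_dn) = (28.7955−30.4831)/(130.1297−80.8063) = -0.0342. V = [p*·28.7955 + (1−p*)·30.4831]/1.14 = 25.5742. B = V − Δ·S = 29.1649.
(2,1): S=168.9996. Δ = (V_up−V_dn)/(S_up−S_dn) = (98.2700−28.7955)/(209.5595−130.1297) = 0.8747. V = [p*·98.2700 + (1−p*)·28.7955]/1.14 = 73.2353. B = V − Δ·S = -74.5829.
(2,2): S=272.1552. Δ = (V_up−V_dn)/(S_up−S_dn) = (226.1830−98.2700)/(337.4724−209.5595) = 1.0000. V = [p*·226.1830 + (1−p*)·98.2700]/1.14 = 174.5329. B = V − Δ·S = -97.6223.
(1,0): S=136.2900. Δ = (V_up−V_dn)/(S_up−S_dn) = (73.2353−25.5742)/(168.9996−104.9433) = 0.7441. V = [p*·73.2353 + (1−p*)·25.5742]/1.14 = 55.3462. B = V − Δ·S = -46.0605.
(1,1): S=219.4800. Δ = (V_up−V_dn)/(S_up−S_dn) = (174.5329−73.2353)/(272.1552−168.9996) = 0.9820. V = [p*·174.5329 + (1−p*)·73.2353]/1.14 = 134.1931. B = V − Δ·S = -81.3336.
(0,0): S=177.0000. Δ = (V_up−V_dn)/(S_up−S_dn) = (134.1931−55.3462)/(219.4800−136.2900) = 0.9478. V = [p*·134.1931 + (1−p*)·55.3462]/1.14 = 102.9975. B = V − Δ·S = -64.7620.
Check: Δ(0,0)·S0 + B(0,0) = 102.9975 = V0.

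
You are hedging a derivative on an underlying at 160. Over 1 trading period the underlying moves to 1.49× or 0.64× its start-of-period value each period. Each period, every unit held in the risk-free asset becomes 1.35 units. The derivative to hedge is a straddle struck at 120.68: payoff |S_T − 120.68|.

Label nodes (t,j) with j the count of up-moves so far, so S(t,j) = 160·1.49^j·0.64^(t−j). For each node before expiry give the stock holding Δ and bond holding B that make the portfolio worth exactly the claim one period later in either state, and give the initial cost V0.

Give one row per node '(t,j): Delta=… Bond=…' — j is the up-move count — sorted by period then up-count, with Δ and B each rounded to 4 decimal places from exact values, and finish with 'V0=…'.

Since d<R<u, set p* = (R−d)/(u−d) = 0.8353; price each node as the discounted p*-expectation of its children.
Terminal payoffs: V(1,0)=18.2800, V(1,1)=117.7200
Node (0,0) S=160.0000: V=(p*·117.7200+(1−p*)·18.2800)/1.35=75.0679; Δ=(117.7200−18.2800)/(238.4000−102.4000)=0.7312; B=V−Δ·S=-41.9203
Root portfolio cost Δ·160+B reproduces V0=75.0679.

(0,0): Delta=0.7312 Bond=-41.9203
V0=75.0679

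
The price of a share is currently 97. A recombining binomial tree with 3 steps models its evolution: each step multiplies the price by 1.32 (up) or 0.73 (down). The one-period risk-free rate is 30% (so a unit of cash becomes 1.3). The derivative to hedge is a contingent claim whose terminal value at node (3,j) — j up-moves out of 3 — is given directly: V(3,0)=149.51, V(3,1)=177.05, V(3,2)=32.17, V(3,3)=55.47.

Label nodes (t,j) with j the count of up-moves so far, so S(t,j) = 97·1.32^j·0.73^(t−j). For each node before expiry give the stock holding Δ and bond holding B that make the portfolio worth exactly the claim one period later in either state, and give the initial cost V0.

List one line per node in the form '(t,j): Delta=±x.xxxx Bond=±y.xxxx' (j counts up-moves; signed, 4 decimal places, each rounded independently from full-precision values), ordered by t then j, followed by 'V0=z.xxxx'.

(0,0): Delta=0.1271 Bond=12.1023
(1,0): Delta=-2.5600 Bond=206.0018
(1,1): Delta=0.1792 Bond=9.0569
(2,0): Delta=0.9030 Bond=88.7962
(2,1): Delta=-2.6272 Bond=274.0833
(2,2): Delta=0.2337 Bond=2.5701
V0=24.4274

Risk-neutral probability p* = (R−d)/(u−d) = (1.3−0.73)/(1.32−0.73) = 0.9661.
Payoff layer (t=3): V(3,0)=149.5100, V(3,1)=177.0500, V(3,2)=32.1700, V(3,3)=55.4700
(2,0): S=51.6913. Δ = (V_up−V_dn)/(S_up−S_dn) = (177.0500−149.5100)/(68.2325−37.7346) = 0.9030. V = [p*·177.0500 + (1−p*)·149.5100]/1.3 = 135.4742. B = V − Δ·S = 88.7962.
(2,1): S=93.4692. Δ = (V_up−V_dn)/(S_up−S_dn) = (32.1700−177.0500)/(123.3793−68.2325) = -2.6272. V = [p*·32.1700 + (1−p*)·177.0500]/1.3 = 28.5240. B = V − Δ·S = 274.0833.
(2,2): S=169.0128. Δ = (V_up−V_dn)/(S_up−S_dn) = (55.4700−32.1700)/(223.0969−123.3793) = 0.2337. V = [p*·55.4700 + (1−p*)·32.1700]/1.3 = 42.0617. B = V − Δ·S = 2.5701.
(1,0): S=70.8100. Δ = (V_up−V_dn)/(S_up−S_dn) = (28.5240−135.4742)/(93.4692−51.6913) = -2.5600. V = [p*·28.5240 + (1−p*)·135.4742]/1.3 = 24.7303. B = V − Δ·S = 206.0018.
(1,1): S=128.0400. Δ = (V_up−V_dn)/(S_up−S_dn) = (42.0617−28.5240)/(169.0128−93.4692) = 0.1792. V = [p*·42.0617 + (1−p*)·28.5240]/1.3 = 32.0021. B = V − Δ·S = 9.0569.
(0,0): S=97.0000. Δ = (V_up−V_dn)/(S_up−S_dn) = (32.0021−24.7303)/(128.0400−70.8100) = 0.1271. V = [p*·32.0021 + (1−p*)·24.7303]/1.3 = 24.4274. B = V − Δ·S = 12.1023.
Each (Δ,B) replicates both successor values, so the strategy is self-financing and V0 is arbitrage-free.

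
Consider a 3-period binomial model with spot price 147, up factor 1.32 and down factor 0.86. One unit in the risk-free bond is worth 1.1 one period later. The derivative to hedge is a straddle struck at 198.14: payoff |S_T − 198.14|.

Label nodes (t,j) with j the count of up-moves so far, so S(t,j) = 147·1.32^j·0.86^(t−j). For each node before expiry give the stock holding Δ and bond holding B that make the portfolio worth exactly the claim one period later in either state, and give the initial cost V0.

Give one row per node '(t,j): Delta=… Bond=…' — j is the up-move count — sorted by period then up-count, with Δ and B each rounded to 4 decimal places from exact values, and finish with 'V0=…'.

The replicating-portfolio and risk-neutral prices coincide; use p* = (1.1−0.86)/(1.32−0.86) = 0.5217 for the latter.
Payoff layer (t=3): V(3,0)=104.6398, V(3,1)=54.6280, V(3,2)=22.1342, V(3,3)=139.9553
  t=2,j=0: stock 108.7212 → up 143.5120 (V=54.6280), down 93.5002 (V=104.6398). Price 71.4061; hedge Δ=-1.0000, bond B=180.1273.
  t=2,j=1: stock 166.8744 → up 220.2742 (V=22.1342), down 143.5120 (V=54.6280). Price 34.2497; hedge Δ=-0.4233, bond B=104.8885.
  t=2,j=2: stock 256.1328 → up 338.0953 (V=139.9553), down 220.2742 (V=22.1342). Price 76.0055; hedge Δ=1.0000, bond B=-180.1273.
  t=1,j=0: stock 126.4200 → up 166.8744 (V=34.2497), down 108.7212 (V=71.4061). Price 47.2911; hedge Δ=-0.6389, bond B=128.0657.
  t=1,j=1: stock 194.0400 → up 256.1328 (V=76.0055), down 166.8744 (V=34.2497). Price 50.9412; hedge Δ=0.4678, bond B=-39.8322.
  t=0,j=0: stock 147.0000 → up 194.0400 (V=50.9412), down 126.4200 (V=47.2911). Price 44.7232; hedge Δ=0.0540, bond B=36.7880.
Root portfolio cost Δ·147+B reproduces V0=44.7232.

(0,0): Delta=0.0540 Bond=36.7880
(1,0): Delta=-0.6389 Bond=128.0657
(1,1): Delta=0.4678 Bond=-39.8322
(2,0): Delta=-1.0000 Bond=180.1273
(2,1): Delta=-0.4233 Bond=104.8885
(2,2): Delta=1.0000 Bond=-180.1273
V0=44.7232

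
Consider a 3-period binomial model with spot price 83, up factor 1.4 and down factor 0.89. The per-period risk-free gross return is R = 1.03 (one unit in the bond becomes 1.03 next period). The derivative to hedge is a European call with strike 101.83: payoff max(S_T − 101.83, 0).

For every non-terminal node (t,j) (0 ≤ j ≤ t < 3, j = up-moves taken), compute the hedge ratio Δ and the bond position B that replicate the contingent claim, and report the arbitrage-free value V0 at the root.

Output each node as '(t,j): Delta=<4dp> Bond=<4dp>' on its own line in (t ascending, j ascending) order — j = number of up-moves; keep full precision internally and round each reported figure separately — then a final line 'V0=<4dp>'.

(0,0): Delta=0.5202 Bond=-34.3462
(1,0): Delta=0.3039 Bond=-19.3963
(1,1): Delta=0.8837 Bond=-77.6104
(2,0): Delta=0.0000 Bond=0.0000
(2,1): Delta=0.8144 Bond=-72.7777
(2,2): Delta=1.0000 Bond=-98.8641
V0=8.8310

Risk-neutral probability p* = (R−d)/(u−d) = (1.03−0.89)/(1.4−0.89) = 0.2745.
Terminal values V(3,·): V(3,0)=0.0000, V(3,1)=0.0000, V(3,2)=42.9552, V(3,3)=125.9220
Node (2,0) S=65.7443: V=(p*·0.0000+(1−p*)·0.0000)/1.03=0.0000; Δ=(0.0000−0.0000)/(92.0420−58.5124)=0.0000; B=V−Δ·S=0.0000
Node (2,1) S=103.4180: V=(p*·42.9552+(1−p*)·0.0000)/1.03=11.4482; Δ=(42.9552−0.0000)/(144.7852−92.0420)=0.8144; B=V−Δ·S=-72.7777
Node (2,2) S=162.6800: V=(p*·125.9220+(1−p*)·42.9552)/1.03=63.8159; Δ=(125.9220−42.9552)/(227.7520−144.7852)=1.0000; B=V−Δ·S=-98.8641
Node (1,0) S=73.8700: V=(p*·11.4482+(1−p*)·0.0000)/1.03=3.0511; Δ=(11.4482−0.0000)/(103.4180−65.7443)=0.3039; B=V−Δ·S=-19.3963
Node (1,1) S=116.2000: V=(p*·63.8159+(1−p*)·11.4482)/1.03=25.0715; Δ=(63.8159−11.4482)/(162.6800−103.4180)=0.8837; B=V−Δ·S=-77.6104
Node (0,0) S=83.0000: V=(p*·25.0715+(1−p*)·3.0511)/1.03=8.8310; Δ=(25.0715−3.0511)/(116.2000−73.8700)=0.5202; B=V−Δ·S=-34.3462
Check: Δ(0,0)·S0 + B(0,0) = 8.8310 = V0.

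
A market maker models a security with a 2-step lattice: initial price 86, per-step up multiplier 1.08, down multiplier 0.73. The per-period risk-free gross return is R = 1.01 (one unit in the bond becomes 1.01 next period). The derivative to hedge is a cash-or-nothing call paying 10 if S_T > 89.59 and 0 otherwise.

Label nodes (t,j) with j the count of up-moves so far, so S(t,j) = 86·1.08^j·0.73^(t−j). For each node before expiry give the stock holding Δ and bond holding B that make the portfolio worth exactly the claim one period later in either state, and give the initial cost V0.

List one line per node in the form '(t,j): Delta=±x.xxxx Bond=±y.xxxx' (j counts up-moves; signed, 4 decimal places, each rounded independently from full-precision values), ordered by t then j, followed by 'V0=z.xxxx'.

(0,0): Delta=0.2631 Bond=-16.3569
(1,0): Delta=0.0000 Bond=0.0000
(1,1): Delta=0.3076 Bond=-20.6506
V0=6.2739

Under the risk-neutral measure, an up-move has probability p* = (R−d)/(u−d) = 0.8000 and values discount at R = 1.01.
Payoff layer (t=2): V(2,0)=0.0000, V(2,1)=0.0000, V(2,2)=10.0000
Node (1,0) S=62.7800: V=(p*·0.0000+(1−p*)·0.0000)/1.01=0.0000; Δ=(0.0000−0.0000)/(67.8024−45.8294)=0.0000; B=V−Δ·S=0.0000
Node (1,1) S=92.8800: V=(p*·10.0000+(1−p*)·0.0000)/1.01=7.9208; Δ=(10.0000−0.0000)/(100.3104−67.8024)=0.3076; B=V−Δ·S=-20.6506
Node (0,0) S=86.0000: V=(p*·7.9208+(1−p*)·0.0000)/1.01=6.2739; Δ=(7.9208−0.0000)/(92.8800−62.7800)=0.2631; B=V−Δ·S=-16.3569
Each (Δ,B) replicates both successor values, so the strategy is self-financing and V0 is arbitrage-free.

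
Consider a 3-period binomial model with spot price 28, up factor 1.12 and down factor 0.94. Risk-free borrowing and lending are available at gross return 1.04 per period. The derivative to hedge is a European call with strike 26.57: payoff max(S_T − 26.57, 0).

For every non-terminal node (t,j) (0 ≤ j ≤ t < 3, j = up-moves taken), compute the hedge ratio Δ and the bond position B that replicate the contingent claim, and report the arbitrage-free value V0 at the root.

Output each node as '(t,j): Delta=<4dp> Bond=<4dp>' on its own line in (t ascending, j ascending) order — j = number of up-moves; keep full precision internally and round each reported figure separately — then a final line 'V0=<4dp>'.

Risk-neutral probability p* = (R−d)/(u−d) = (1.04−0.94)/(1.12−0.94) = 0.5556.
At expiry t=3: V(3,0)=0.0000, V(3,1)=1.1397, V(3,2)=6.4458, V(3,3)=12.7680
(2,0): S=24.7408. Δ = (V_up−V_dn)/(S_up−S_dn) = (1.1397−0.0000)/(27.7097−23.2564) = 0.2559. V = [p*·1.1397 + (1−p*)·0.0000]/1.04 = 0.6088. B = V − Δ·S = -5.7228.
(2,1): S=29.4784. Δ = (V_up−V_dn)/(S_up−S_dn) = (6.4458−1.1397)/(33.0158−27.7097) = 1.0000. V = [p*·6.4458 + (1−p*)·1.1397]/1.04 = 3.9303. B = V − Δ·S = -25.5481.
(2,2): S=35.1232. Δ = (V_up−V_dn)/(S_up−S_dn) = (12.7680−6.4458)/(39.3380−33.0158) = 1.0000. V = [p*·12.7680 + (1−p*)·6.4458]/1.04 = 9.5751. B = V − Δ·S = -25.5481.
(1,0): S=26.3200. Δ = (V_up−V_dn)/(S_up−S_dn) = (3.9303−0.6088)/(29.4784−24.7408) = 0.7011. V = [p*·3.9303 + (1−p*)·0.6088]/1.04 = 2.3597. B = V − Δ·S = -16.0931.
(1,1): S=31.3600. Δ = (V_up−V_dn)/(S_up−S_dn) = (9.5751−3.9303)/(35.1232−29.4784) = 1.0000. V = [p*·9.5751 + (1−p*)·3.9303]/1.04 = 6.7945. B = V − Δ·S = -24.5655.
(0,0): S=28.0000. Δ = (V_up−V_dn)/(S_up−S_dn) = (6.7945−2.3597)/(31.3600−26.3200) = 0.8799. V = [p*·6.7945 + (1−p*)·2.3597]/1.04 = 4.6380. B = V − Δ·S = -20.0000.
The time-0 hedge costs 4.6380, which is the no-arbitrage price.

(0,0): Delta=0.8799 Bond=-20.0000
(1,0): Delta=0.7011 Bond=-16.0931
(1,1): Delta=1.0000 Bond=-24.5655
(2,0): Delta=0.2559 Bond=-5.7228
(2,1): Delta=1.0000 Bond=-25.5481
(2,2): Delta=1.0000 Bond=-25.5481
V0=4.6380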